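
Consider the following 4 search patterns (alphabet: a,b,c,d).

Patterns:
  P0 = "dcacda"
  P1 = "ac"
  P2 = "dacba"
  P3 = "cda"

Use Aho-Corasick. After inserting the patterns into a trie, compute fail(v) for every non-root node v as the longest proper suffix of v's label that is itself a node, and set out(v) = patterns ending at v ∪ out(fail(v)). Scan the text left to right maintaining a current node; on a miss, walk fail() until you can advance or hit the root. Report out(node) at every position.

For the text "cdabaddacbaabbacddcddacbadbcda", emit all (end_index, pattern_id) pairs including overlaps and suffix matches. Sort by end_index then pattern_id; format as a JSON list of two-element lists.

Construct AC machine:
Trie (insert patterns):
  0='ε' goto a→7 c→13 d→1
  1='d' goto a→9 c→2
  2='dc' goto a→3
  3='dca' goto c→4
  4='dcac' goto d→5
  5='dcacd' goto a→6
  6='dcacda' goto ·  [P0 ends]
  7='a' goto c→8
  8='ac' goto ·  [P1 ends]
  9='da' goto c→10
  10='dac' goto b→11
  11='dacb' goto a→12
  12='dacba' goto ·  [P2 ends]
  13='c' goto d→14
  14='cd' goto a→15
  15='cda' goto ·  [P3 ends]

BFS fail/out derivation:
  n1('d'): parent n0 fail=0; on 'd' 0 → fail=0;  out ∅∪∅=∅
  n7('a'): parent n0 fail=0; on 'a' 0 → fail=0;  out ∅∪∅=∅
  n13('c'): parent n0 fail=0; on 'c' 0 → fail=0;  out ∅∪∅=∅
  n2('dc'): parent n1 fail=0; on 'c' 0 → fail=13;  out ∅∪∅=∅
  n8('ac'): parent n7 fail=0; on 'c' 0 → fail=13;  out {1}∪∅={1}
  n9('da'): parent n1 fail=0; on 'a' 0 → fail=7;  out ∅∪∅=∅
  n14('cd'): parent n13 fail=0; on 'd' 0 → fail=1;  out ∅∪∅=∅
  n3('dca'): parent n2 fail=13; on 'a' 13→0 → fail=7;  out ∅∪∅=∅
  n10('dac'): parent n9 fail=7; on 'c' 7 → fail=8;  out ∅∪{1}={1}
  n15('cda'): parent n14 fail=1; on 'a' 1 → fail=9;  out {3}∪∅={3}
  n4('dcac'): parent n3 fail=7; on 'c' 7 → fail=8;  out ∅∪{1}={1}
  n11('dacb'): parent n10 fail=8; on 'b' 8→13→0 → fail=0;  out ∅∪∅=∅
  n5('dcacd'): parent n4 fail=8; on 'd' 8→13 → fail=14;  out ∅∪∅=∅
  n12('dacba'): parent n11 fail=0; on 'a' 0 → fail=7;  out {2}∪∅={2}
  n6('dcacda'): parent n5 fail=14; on 'a' 14 → fail=15;  out {0}∪{3}={0,3}

Scan:
i=0 'c': node 0→13
i=1 'd': node 13→14
i=2 'a': node 14→15  → match P3@[0:2]
i=3 'b': node 15→0 (via fail)
i=4 'a': node 0→7
i=5 'd': node 7→1 (via fail)
i=6 'd': node 1→1 (via fail)
i=7 'a': node 1→9
i=8 'c': node 9→10  → match P1@[7:8]
i=9 'b': node 10→11
i=10 'a': node 11→12  → match P2@[6:10]
i=11 'a': node 12→7 (via fail)
i=12 'b': node 7→0 (via fail)
i=13 'b': node 0→0
i=14 'a': node 0→7
i=15 'c': node 7→8  → match P1@[14:15]
i=16 'd': node 8→14 (via fail)
i=17 'd': node 14→1 (via fail)
i=18 'c': node 1→2
i=19 'd': node 2→14 (via fail)
i=20 'd': node 14→1 (via fail)
i=21 'a': node 1→9
i=22 'c': node 9→10  → match P1@[21:22]
i=23 'b': node 10→11
i=24 'a': node 11→12  → match P2@[20:24]
i=25 'd': node 12→1 (via fail)
i=26 'b': node 1→0 (via fail)
i=27 'c': node 0→13
i=28 'd': node 13→14
i=29 'a': node 14→15  → match P3@[27:29]

Result: [[2,3],[8,1],[10,2],[15,1],[22,1],[24,2],[29,3]]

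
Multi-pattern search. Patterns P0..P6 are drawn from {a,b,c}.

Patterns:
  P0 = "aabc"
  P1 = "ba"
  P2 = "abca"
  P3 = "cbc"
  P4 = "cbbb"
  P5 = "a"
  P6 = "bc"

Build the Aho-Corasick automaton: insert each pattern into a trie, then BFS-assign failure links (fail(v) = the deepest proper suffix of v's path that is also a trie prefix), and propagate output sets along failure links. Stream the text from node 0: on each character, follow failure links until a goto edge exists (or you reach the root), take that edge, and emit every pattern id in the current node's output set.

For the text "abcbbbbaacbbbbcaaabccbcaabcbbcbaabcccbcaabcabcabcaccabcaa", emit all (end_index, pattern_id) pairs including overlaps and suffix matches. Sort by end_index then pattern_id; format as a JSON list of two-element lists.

Build automaton:
Trie (insert patterns):
  n0 'ε': a→1 b→5 c→10
  n1 'a': a→2 b→7  ←P5
  n2 'aa': b→3
  n3 'aab': c→4
  n4 'aabc': ·  ←P0
  n5 'b': a→6 c→15
  n6 'ba': ·  ←P1
  n7 'ab': c→8
  n8 'abc': a→9
  n9 'abca': ·  ←P2
  n10 'c': b→11
  n11 'cb': b→13 c→12
  n12 'cbc': ·  ←P3
  n13 'cbb': b→14
  n14 'cbbb': ·  ←P4
  n15 'bc': ·  ←P6

Failure links (BFS by depth):
  n1('a'): parent n0 fail=0; on 'a' 0 → fail=0;  out {5}∪∅={5}
  n5('b'): parent n0 fail=0; on 'b' 0 → fail=0;  out ∅∪∅=∅
  n10('c'): parent n0 fail=0; on 'c' 0 → fail=0;  out ∅∪∅=∅
  n2('aa'): parent n1 fail=0; on 'a' 0 → fail=1;  out ∅∪{5}={5}
  n6('ba'): parent n5 fail=0; on 'a' 0 → fail=1;  out {1}∪{5}={1,5}
  n7('ab'): parent n1 fail=0; on 'b' 0 → fail=5;  out ∅∪∅=∅
  n11('cb'): parent n10 fail=0; on 'b' 0 → fail=5;  out ∅∪∅=∅
  n15('bc'): parent n5 fail=0; on 'c' 0 → fail=10;  out {6}∪∅={6}
  n3('aab'): parent n2 fail=1; on 'b' 1 → fail=7;  out ∅∪∅=∅
  n8('abc'): parent n7 fail=5; on 'c' 5 → fail=15;  out ∅∪{6}={6}
  n12('cbc'): parent n11 fail=5; on 'c' 5 → fail=15;  out {3}∪{6}={3,6}
  n13('cbb'): parent n11 fail=5; on 'b' 5→0 → fail=5;  out ∅∪∅=∅
  n4('aabc'): parent n3 fail=7; on 'c' 7 → fail=8;  out {0}∪{6}={0,6}
  n9('abca'): parent n8 fail=15; on 'a' 15→10→0 → fail=1;  out {2}∪{5}={2,5}
  n14('cbbb'): parent n13 fail=5; on 'b' 5→0 → fail=5;  out {4}∪∅={4}

Run:
pos 0 'a': at 1  → match P5@[0:0]
pos 1 'b': at 7
pos 2 'c': at 8  → match P6@[1:2]
pos 3 'b': at 11 (fail-walked)
pos 4 'b': at 13
pos 5 'b': at 14  → match P4@[2:5]
pos 6 'b': at 5 (fail-walked)
pos 7 'a': at 6  → match P1@[6:7],P5@[7:7]
pos 8 'a': at 2 (fail-walked)  → match P5@[8:8]
pos 9 'c': at 10 (fail-walked)
pos 10 'b': at 11
pos 11 'b': at 13
pos 12 'b': at 14  → match P4@[9:12]
pos 13 'b': at 5 (fail-walked)
pos 14 'c': at 15  → match P6@[13:14]
pos 15 'a': at 1 (fail-walked)  → match P5@[15:15]
pos 16 'a': at 2  → match P5@[16:16]
pos 17 'a': at 2 (fail-walked)  → match P5@[17:17]
pos 18 'b': at 3
pos 19 'c': at 4  → match P0@[16:19],P6@[18:19]
pos 20 'c': at 10 (fail-walked)
pos 21 'b': at 11
pos 22 'c': at 12  → match P3@[20:22],P6@[21:22]
pos 23 'a': at 1 (fail-walked)  → match P5@[23:23]
pos 24 'a': at 2  → match P5@[24:24]
pos 25 'b': at 3
pos 26 'c': at 4  → match P0@[23:26],P6@[25:26]
pos 27 'b': at 11 (fail-walked)
pos 28 'b': at 13
pos 29 'c': at 15 (fail-walked)  → match P6@[28:29]
pos 30 'b': at 11 (fail-walked)
pos 31 'a': at 6 (fail-walked)  → match P1@[30:31],P5@[31:31]
pos 32 'a': at 2 (fail-walked)  → match P5@[32:32]
pos 33 'b': at 3
pos 34 'c': at 4  → match P0@[31:34],P6@[33:34]
pos 35 'c': at 10 (fail-walked)
pos 36 'c': at 10 (fail-walked)
pos 37 'b': at 11
pos 38 'c': at 12  → match P3@[36:38],P6@[37:38]
pos 39 'a': at 1 (fail-walked)  → match P5@[39:39]
pos 40 'a': at 2  → match P5@[40:40]
pos 41 'b': at 3
pos 42 'c': at 4  → match P0@[39:42],P6@[41:42]
pos 43 'a': at 9 (fail-walked)  → match P2@[40:43],P5@[43:43]
pos 44 'b': at 7 (fail-walked)
pos 45 'c': at 8  → match P6@[44:45]
pos 46 'a': at 9  → match P2@[43:46],P5@[46:46]
pos 47 'b': at 7 (fail-walked)
pos 48 'c': at 8  → match P6@[47:48]
pos 49 'a': at 9  → match P2@[46:49],P5@[49:49]
pos 50 'c': at 10 (fail-walked)
pos 51 'c': at 10 (fail-walked)
pos 52 'a': at 1 (fail-walked)  → match P5@[52:52]
pos 53 'b': at 7
pos 54 'c': at 8  → match P6@[53:54]
pos 55 'a': at 9  → match P2@[52:55],P5@[55:55]
pos 56 'a': at 2 (fail-walked)  → match P5@[56:56]

Matches: [[0,5],[2,6],[5,4],[7,1],[7,5],[8,5],[12,4],[14,6],[15,5],[16,5],[17,5],[19,0],[19,6],[22,3],[22,6],[23,5],[24,5],[26,0],[26,6],[29,6],[31,1],[31,5],[32,5],[34,0],[34,6],[38,3],[38,6],[39,5],[40,5],[42,0],[42,6],[43,2],[43,5],[45,6],[46,2],[46,5],[48,6],[49,2],[49,5],[52,5],[54,6],[55,2],[55,5],[56,5]]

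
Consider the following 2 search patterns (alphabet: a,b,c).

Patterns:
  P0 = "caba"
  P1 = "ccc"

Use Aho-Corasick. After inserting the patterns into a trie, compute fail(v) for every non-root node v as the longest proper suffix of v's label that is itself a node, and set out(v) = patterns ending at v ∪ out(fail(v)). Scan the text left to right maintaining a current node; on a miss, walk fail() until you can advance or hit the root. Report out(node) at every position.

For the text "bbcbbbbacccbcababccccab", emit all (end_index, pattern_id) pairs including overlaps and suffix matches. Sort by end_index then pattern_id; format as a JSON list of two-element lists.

Construct AC machine:
Trie nodes:
  n0 'ε': c→1
  n1 'c': a→2 c→5
  n2 'ca': b→3
  n3 'cab': a→4
  n4 'caba': ·  ←P0
  n5 'cc': c→6
  n6 'ccc': ·  ←P1

Failure links (BFS by depth):
  fail(1) 'c': from fail(0)=0 chase 'c': 0 ⇒ 0;  out=∅∪out(0)=∅
  fail(2) 'ca': from fail(1)=0 chase 'a': 0 ⇒ 0;  out=∅∪out(0)=∅
  fail(5) 'cc': from fail(1)=0 chase 'c': 0 ⇒ 1;  out=∅∪out(1)=∅
  fail(3) 'cab': from fail(2)=0 chase 'b': 0 ⇒ 0;  out=∅∪out(0)=∅
  fail(6) 'ccc': from fail(5)=1 chase 'c': 1 ⇒ 5;  out={1}∪out(5)={1}
  fail(4) 'caba': from fail(3)=0 chase 'a': 0 ⇒ 0;  out={0}∪out(0)={0}

Text stream:
i=0 'b': node 0→0
i=1 'b': node 0→0
i=2 'c': node 0→1
i=3 'b': node 1→0 (fail-walked)
i=4 'b': node 0→0
i=5 'b': node 0→0
i=6 'b': node 0→0
i=7 'a': node 0→0
i=8 'c': node 0→1
i=9 'c': node 1→5
i=10 'c': node 5→6  emit P1@[8:10]
i=11 'b': node 6→0 (fail-walked)
i=12 'c': node 0→1
i=13 'a': node 1→2
i=14 'b': node 2→3
i=15 'a': node 3→4  emit P0@[12:15]
i=16 'b': node 4→0 (fail-walked)
i=17 'c': node 0→1
i=18 'c': node 1→5
i=19 'c': node 5→6  emit P1@[17:19]
i=20 'c': node 6→6 (fail-walked)  emit P1@[18:20]
i=21 'a': node 6→2 (fail-walked)
i=22 'b': node 2→3

Matches: [[10,1],[15,0],[19,1],[20,1]]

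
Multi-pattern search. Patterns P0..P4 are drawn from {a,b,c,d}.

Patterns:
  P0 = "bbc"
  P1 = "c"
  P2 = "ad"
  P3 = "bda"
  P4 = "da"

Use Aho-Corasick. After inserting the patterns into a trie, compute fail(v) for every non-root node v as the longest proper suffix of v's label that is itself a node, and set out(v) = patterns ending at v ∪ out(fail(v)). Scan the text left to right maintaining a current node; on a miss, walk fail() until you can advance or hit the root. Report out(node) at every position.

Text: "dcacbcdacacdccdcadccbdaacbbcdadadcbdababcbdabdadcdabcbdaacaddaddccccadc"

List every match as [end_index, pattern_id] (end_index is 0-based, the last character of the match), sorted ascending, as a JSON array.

Build automaton:
Trie nodes:
  0='ε' goto a→5 b→1 c→4 d→9
  1='b' goto b→2 d→7
  2='bb' goto c→3
  3='bbc' goto ·  ←P0
  4='c' goto ·  ←P1
  5='a' goto d→6
  6='ad' goto ·  ←P2
  7='bd' goto a→8
  8='bda' goto ·  ←P3
  9='d' goto a→10
  10='da' goto ·  ←P4

BFS fail/out derivation:
  fail(1) 'b': from fail(0)=0 chase 'b': 0 ⇒ 0;  out=∅∪out(0)=∅
  fail(4) 'c': from fail(0)=0 chase 'c': 0 ⇒ 0;  out={1}∪out(0)={1}
  fail(5) 'a': from fail(0)=0 chase 'a': 0 ⇒ 0;  out=∅∪out(0)=∅
  fail(9) 'd': from fail(0)=0 chase 'd': 0 ⇒ 0;  out=∅∪out(0)=∅
  fail(2) 'bb': from fail(1)=0 chase 'b': 0 ⇒ 1;  out=∅∪out(1)=∅
  fail(6) 'ad': from fail(5)=0 chase 'd': 0 ⇒ 9;  out={2}∪out(9)={2}
  fail(7) 'bd': from fail(1)=0 chase 'd': 0 ⇒ 9;  out=∅∪out(9)=∅
  fail(10) 'da': from fail(9)=0 chase 'a': 0 ⇒ 5;  out={4}∪out(5)={4}
  fail(3) 'bbc': from fail(2)=1 chase 'c': 1→0 ⇒ 4;  out={0}∪out(4)={0,1}
  fail(8) 'bda': from fail(7)=9 chase 'a': 9 ⇒ 10;  out={3}∪out(10)={3,4}

Scan:
pos 0 'd': at 9
pos 1 'c': at 4 (fail-walked)  ** P1@[1:1]
pos 2 'a': at 5 (fail-walked)
pos 3 'c': at 4 (fail-walked)  ** P1@[3:3]
pos 4 'b': at 1 (fail-walked)
pos 5 'c': at 4 (fail-walked)  ** P1@[5:5]
pos 6 'd': at 9 (fail-walked)
pos 7 'a': at 10  ** P4@[6:7]
pos 8 'c': at 4 (fail-walked)  ** P1@[8:8]
pos 9 'a': at 5 (fail-walked)
pos 10 'c': at 4 (fail-walked)  ** P1@[10:10]
pos 11 'd': at 9 (fail-walked)
pos 12 'c': at 4 (fail-walked)  ** P1@[12:12]
pos 13 'c': at 4 (fail-walked)  ** P1@[13:13]
pos 14 'd': at 9 (fail-walked)
pos 15 'c': at 4 (fail-walked)  ** P1@[15:15]
pos 16 'a': at 5 (fail-walked)
pos 17 'd': at 6  ** P2@[16:17]
pos 18 'c': at 4 (fail-walked)  ** P1@[18:18]
pos 19 'c': at 4 (fail-walked)  ** P1@[19:19]
pos 20 'b': at 1 (fail-walked)
pos 21 'd': at 7
pos 22 'a': at 8  ** P3@[20:22],P4@[21:22]
pos 23 'a': at 5 (fail-walked)
pos 24 'c': at 4 (fail-walked)  ** P1@[24:24]
pos 25 'b': at 1 (fail-walked)
pos 26 'b': at 2
pos 27 'c': at 3  ** P0@[25:27],P1@[27:27]
pos 28 'd': at 9 (fail-walked)
pos 29 'a': at 10  ** P4@[28:29]
pos 30 'd': at 6 (fail-walked)  ** P2@[29:30]
pos 31 'a': at 10 (fail-walked)  ** P4@[30:31]
pos 32 'd': at 6 (fail-walked)  ** P2@[31:32]
pos 33 'c': at 4 (fail-walked)  ** P1@[33:33]
pos 34 'b': at 1 (fail-walked)
pos 35 'd': at 7
pos 36 'a': at 8  ** P3@[34:36],P4@[35:36]
pos 37 'b': at 1 (fail-walked)
pos 38 'a': at 5 (fail-walked)
pos 39 'b': at 1 (fail-walked)
pos 40 'c': at 4 (fail-walked)  ** P1@[40:40]
pos 41 'b': at 1 (fail-walked)
pos 42 'd': at 7
pos 43 'a': at 8  ** P3@[41:43],P4@[42:43]
pos 44 'b': at 1 (fail-walked)
pos 45 'd': at 7
pos 46 'a': at 8  ** P3@[44:46],P4@[45:46]
pos 47 'd': at 6 (fail-walked)  ** P2@[46:47]
pos 48 'c': at 4 (fail-walked)  ** P1@[48:48]
pos 49 'd': at 9 (fail-walked)
pos 50 'a': at 10  ** P4@[49:50]
pos 51 'b': at 1 (fail-walked)
pos 52 'c': at 4 (fail-walked)  ** P1@[52:52]
pos 53 'b': at 1 (fail-walked)
pos 54 'd': at 7
pos 55 'a': at 8  ** P3@[53:55],P4@[54:55]
pos 56 'a': at 5 (fail-walked)
pos 57 'c': at 4 (fail-walked)  ** P1@[57:57]
pos 58 'a': at 5 (fail-walked)
pos 59 'd': at 6  ** P2@[58:59]
pos 60 'd': at 9 (fail-walked)
pos 61 'a': at 10  ** P4@[60:61]
pos 62 'd': at 6 (fail-walked)  ** P2@[61:62]
pos 63 'd': at 9 (fail-walked)
pos 64 'c': at 4 (fail-walked)  ** P1@[64:64]
pos 65 'c': at 4 (fail-walked)  ** P1@[65:65]
pos 66 'c': at 4 (fail-walked)  ** P1@[66:66]
pos 67 'c': at 4 (fail-walked)  ** P1@[67:67]
pos 68 'a': at 5 (fail-walked)
pos 69 'd': at 6  ** P2@[68:69]
pos 70 'c': at 4 (fail-walked)  ** P1@[70:70]

Result: [[1,1],[3,1],[5,1],[7,4],[8,1],[10,1],[12,1],[13,1],[15,1],[17,2],[18,1],[19,1],[22,3],[22,4],[24,1],[27,0],[27,1],[29,4],[30,2],[31,4],[32,2],[33,1],[36,3],[36,4],[40,1],[43,3],[43,4],[46,3],[46,4],[47,2],[48,1],[50,4],[52,1],[55,3],[55,4],[57,1],[59,2],[61,4],[62,2],[64,1],[65,1],[66,1],[67,1],[69,2],[70,1]]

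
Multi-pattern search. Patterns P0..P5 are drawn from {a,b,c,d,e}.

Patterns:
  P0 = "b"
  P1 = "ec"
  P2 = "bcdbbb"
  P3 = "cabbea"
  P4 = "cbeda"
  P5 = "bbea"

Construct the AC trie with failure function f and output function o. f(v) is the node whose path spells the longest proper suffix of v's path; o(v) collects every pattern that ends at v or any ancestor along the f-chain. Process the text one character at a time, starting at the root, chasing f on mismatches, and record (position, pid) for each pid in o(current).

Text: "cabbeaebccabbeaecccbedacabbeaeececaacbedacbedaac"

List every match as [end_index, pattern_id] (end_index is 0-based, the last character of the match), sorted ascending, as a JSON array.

Construct AC machine:
Trie nodes:
  0='ε' goto b→1 c→9 e→2
  1='b' goto b→19 c→4  ←P0
  2='e' goto c→3
  3='ec' goto ·  ←P1
  4='bc' goto d→5
  5='bcd' goto b→6
  6='bcdb' goto b→7
  7='bcdbb' goto b→8
  8='bcdbbb' goto ·  ←P2
  9='c' goto a→10 b→15
  10='ca' goto b→11
  11='cab' goto b→12
  12='cabb' goto e→13
  13='cabbe' goto a→14
  14='cabbea' goto ·  ←P3
  15='cb' goto e→16
  16='cbe' goto d→17
  17='cbed' goto a→18
  18='cbeda' goto ·  ←P4
  19='bb' goto e→20
  20='bbe' goto a→21
  21='bbea' goto ·  ←P5

Failure links (BFS by depth):
  fail(1) 'b': from fail(0)=0 chase 'b': 0 ⇒ 0;  out={0}∪out(0)={0}
  fail(2) 'e': from fail(0)=0 chase 'e': 0 ⇒ 0;  out=∅∪out(0)=∅
  fail(9) 'c': from fail(0)=0 chase 'c': 0 ⇒ 0;  out=∅∪out(0)=∅
  fail(3) 'ec': from fail(2)=0 chase 'c': 0 ⇒ 9;  out={1}∪out(9)={1}
  fail(4) 'bc': from fail(1)=0 chase 'c': 0 ⇒ 9;  out=∅∪out(9)=∅
  fail(10) 'ca': from fail(9)=0 chase 'a': 0 ⇒ 0;  out=∅∪out(0)=∅
  fail(15) 'cb': from fail(9)=0 chase 'b': 0 ⇒ 1;  out=∅∪out(1)={0}
  fail(19) 'bb': from fail(1)=0 chase 'b': 0 ⇒ 1;  out=∅∪out(1)={0}
  fail(5) 'bcd': from fail(4)=9 chase 'd': 9→0 ⇒ 0;  out=∅∪out(0)=∅
  fail(11) 'cab': from fail(10)=0 chase 'b': 0 ⇒ 1;  out=∅∪out(1)={0}
  fail(16) 'cbe': from fail(15)=1 chase 'e': 1→0 ⇒ 2;  out=∅∪out(2)=∅
  fail(20) 'bbe': from fail(19)=1 chase 'e': 1→0 ⇒ 2;  out=∅∪out(2)=∅
  fail(6) 'bcdb': from fail(5)=0 chase 'b': 0 ⇒ 1;  out=∅∪out(1)={0}
  fail(12) 'cabb': from fail(11)=1 chase 'b': 1 ⇒ 19;  out=∅∪out(19)={0}
  fail(17) 'cbed': from fail(16)=2 chase 'd': 2→0 ⇒ 0;  out=∅∪out(0)=∅
  fail(21) 'bbea': from fail(20)=2 chase 'a': 2→0 ⇒ 0;  out={5}∪out(0)={5}
  fail(7) 'bcdbb': from fail(6)=1 chase 'b': 1 ⇒ 19;  out=∅∪out(19)={0}
  fail(13) 'cabbe': from fail(12)=19 chase 'e': 19 ⇒ 20;  out=∅∪out(20)=∅
  fail(18) 'cbeda': from fail(17)=0 chase 'a': 0 ⇒ 0;  out={4}∪out(0)={4}
  fail(8) 'bcdbbb': from fail(7)=19 chase 'b': 19→1 ⇒ 19;  out={2}∪out(19)={0,2}
  fail(14) 'cabbea': from fail(13)=20 chase 'a': 20 ⇒ 21;  out={3}∪out(21)={3,5}

Run:
[0] read 'c'  n0⇒n9
[1] read 'a'  n9⇒n10
[2] read 'b'  n10⇒n11  ** P0@[2:2]
[3] read 'b'  n11⇒n12  ** P0@[3:3]
[4] read 'e'  n12⇒n13
[5] read 'a'  n13⇒n14  ** P3@[0:5],P5@[2:5]
[6] read 'e'  n14⇒n2 (fail-walked)
[7] read 'b'  n2⇒n1 (fail-walked)  ** P0@[7:7]
[8] read 'c'  n1⇒n4
[9] read 'c'  n4⇒n9 (fail-walked)
[10] read 'a'  n9⇒n10
[11] read 'b'  n10⇒n11  ** P0@[11:11]
[12] read 'b'  n11⇒n12  ** P0@[12:12]
[13] read 'e'  n12⇒n13
[14] read 'a'  n13⇒n14  ** P3@[9:14],P5@[11:14]
[15] read 'e'  n14⇒n2 (fail-walked)
[16] read 'c'  n2⇒n3  ** P1@[15:16]
[17] read 'c'  n3⇒n9 (fail-walked)
[18] read 'c'  n9⇒n9 (fail-walked)
[19] read 'b'  n9⇒n15  ** P0@[19:19]
[20] read 'e'  n15⇒n16
[21] read 'd'  n16⇒n17
[22] read 'a'  n17⇒n18  ** P4@[18:22]
[23] read 'c'  n18⇒n9 (fail-walked)
[24] read 'a'  n9⇒n10
[25] read 'b'  n10⇒n11  ** P0@[25:25]
[26] read 'b'  n11⇒n12  ** P0@[26:26]
[27] read 'e'  n12⇒n13
[28] read 'a'  n13⇒n14  ** P3@[23:28],P5@[25:28]
[29] read 'e'  n14⇒n2 (fail-walked)
[30] read 'e'  n2⇒n2 (fail-walked)
[31] read 'c'  n2⇒n3  ** P1@[30:31]
[32] read 'e'  n3⇒n2 (fail-walked)
[33] read 'c'  n2⇒n3  ** P1@[32:33]
[34] read 'a'  n3⇒n10 (fail-walked)
[35] read 'a'  n10⇒n0 (fail-walked)
[36] read 'c'  n0⇒n9
[37] read 'b'  n9⇒n15  ** P0@[37:37]
[38] read 'e'  n15⇒n16
[39] read 'd'  n16⇒n17
[40] read 'a'  n17⇒n18  ** P4@[36:40]
[41] read 'c'  n18⇒n9 (fail-walked)
[42] read 'b'  n9⇒n15  ** P0@[42:42]
[43] read 'e'  n15⇒n16
[44] read 'd'  n16⇒n17
[45] read 'a'  n17⇒n18  ** P4@[41:45]
[46] read 'a'  n18⇒n0 (fail-walked)
[47] read 'c'  n0⇒n9

All matches (sorted): [[2,0],[3,0],[5,3],[5,5],[7,0],[11,0],[12,0],[14,3],[14,5],[16,1],[19,0],[22,4],[25,0],[26,0],[28,3],[28,5],[31,1],[33,1],[37,0],[40,4],[42,0],[45,4]]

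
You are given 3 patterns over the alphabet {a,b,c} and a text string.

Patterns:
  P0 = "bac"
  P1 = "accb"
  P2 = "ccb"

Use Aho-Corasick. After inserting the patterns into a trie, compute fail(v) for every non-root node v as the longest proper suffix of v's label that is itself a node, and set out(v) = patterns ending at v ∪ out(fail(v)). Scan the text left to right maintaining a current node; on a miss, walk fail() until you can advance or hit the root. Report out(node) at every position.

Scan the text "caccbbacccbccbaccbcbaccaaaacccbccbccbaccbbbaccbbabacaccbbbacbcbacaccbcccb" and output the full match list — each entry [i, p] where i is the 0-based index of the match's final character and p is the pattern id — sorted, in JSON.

Build automaton:
Trie (insert patterns):
  0='ε' goto a→4 b→1 c→8
  1='b' goto a→2
  2='ba' goto c→3
  3='bac' goto ·  [P0 ends]
  4='a' goto c→5
  5='ac' goto c→6
  6='acc' goto b→7
  7='accb' goto ·  [P1 ends]
  8='c' goto c→9
  9='cc' goto b→10
  10='ccb' goto ·  [P2 ends]

BFS fail/out derivation:
  fail(1) 'b': from fail(0)=0 chase 'b': 0 ⇒ 0;  out=∅∪out(0)=∅
  fail(4) 'a': from fail(0)=0 chase 'a': 0 ⇒ 0;  out=∅∪out(0)=∅
  fail(8) 'c': from fail(0)=0 chase 'c': 0 ⇒ 0;  out=∅∪out(0)=∅
  fail(2) 'ba': from fail(1)=0 chase 'a': 0 ⇒ 4;  out=∅∪out(4)=∅
  fail(5) 'ac': from fail(4)=0 chase 'c': 0 ⇒ 8;  out=∅∪out(8)=∅
  fail(9) 'cc': from fail(8)=0 chase 'c': 0 ⇒ 8;  out=∅∪out(8)=∅
  fail(3) 'bac': from fail(2)=4 chase 'c': 4 ⇒ 5;  out={0}∪out(5)={0}
  fail(6) 'acc': from fail(5)=8 chase 'c': 8 ⇒ 9;  out=∅∪out(9)=∅
  fail(10) 'ccb': from fail(9)=8 chase 'b': 8→0 ⇒ 1;  out={2}∪out(1)={2}
  fail(7) 'accb': from fail(6)=9 chase 'b': 9 ⇒ 10;  out={1}∪out(10)={1,2}

Run:
i=0 'c': node 0→8
i=1 'a': node 8→4 ·f
i=2 'c': node 4→5
i=3 'c': node 5→6
i=4 'b': node 6→7  → match P1@[1:4],P2@[2:4]
i=5 'b': node 7→1 ·f
i=6 'a': node 1→2
i=7 'c': node 2→3  → match P0@[5:7]
i=8 'c': node 3→6 ·f
i=9 'c': node 6→9 ·f
i=10 'b': node 9→10  → match P2@[8:10]
i=11 'c': node 10→8 ·f
i=12 'c': node 8→9
i=13 'b': node 9→10  → match P2@[11:13]
i=14 'a': node 10→2 ·f
i=15 'c': node 2→3  → match P0@[13:15]
i=16 'c': node 3→6 ·f
i=17 'b': node 6→7  → match P1@[14:17],P2@[15:17]
i=18 'c': node 7→8 ·f
i=19 'b': node 8→1 ·f
i=20 'a': node 1→2
i=21 'c': node 2→3  → match P0@[19:21]
i=22 'c': node 3→6 ·f
i=23 'a': node 6→4 ·f
i=24 'a': node 4→4 ·f
i=25 'a': node 4→4 ·f
i=26 'a': node 4→4 ·f
i=27 'c': node 4→5
i=28 'c': node 5→6
i=29 'c': node 6→9 ·f
i=30 'b': node 9→10  → match P2@[28:30]
i=31 'c': node 10→8 ·f
i=32 'c': node 8→9
i=33 'b': node 9→10  → match P2@[31:33]
i=34 'c': node 10→8 ·f
i=35 'c': node 8→9
i=36 'b': node 9→10  → match P2@[34:36]
i=37 'a': node 10→2 ·f
i=38 'c': node 2→3  → match P0@[36:38]
i=39 'c': node 3→6 ·f
i=40 'b': node 6→7  → match P1@[37:40],P2@[38:40]
i=41 'b': node 7→1 ·f
i=42 'b': node 1→1 ·f
i=43 'a': node 1→2
i=44 'c': node 2→3  → match P0@[42:44]
i=45 'c': node 3→6 ·f
i=46 'b': node 6→7  → match P1@[43:46],P2@[44:46]
i=47 'b': node 7→1 ·f
i=48 'a': node 1→2
i=49 'b': node 2→1 ·f
i=50 'a': node 1→2
i=51 'c': node 2→3  → match P0@[49:51]
i=52 'a': node 3→4 ·f
i=53 'c': node 4→5
i=54 'c': node 5→6
i=55 'b': node 6→7  → match P1@[52:55],P2@[53:55]
i=56 'b': node 7→1 ·f
i=57 'b': node 1→1 ·f
i=58 'a': node 1→2
i=59 'c': node 2→3  → match P0@[57:59]
i=60 'b': node 3→1 ·f
i=61 'c': node 1→8 ·f
i=62 'b': node 8→1 ·f
i=63 'a': node 1→2
i=64 'c': node 2→3  → match P0@[62:64]
i=65 'a': node 3→4 ·f
i=66 'c': node 4→5
i=67 'c': node 5→6
i=68 'b': node 6→7  → match P1@[65:68],P2@[66:68]
i=69 'c': node 7→8 ·f
i=70 'c': node 8→9
i=71 'c': node 9→9 ·f
i=72 'b': node 9→10  → match P2@[70:72]

Result: [[4,1],[4,2],[7,0],[10,2],[13,2],[15,0],[17,1],[17,2],[21,0],[30,2],[33,2],[36,2],[38,0],[40,1],[40,2],[44,0],[46,1],[46,2],[51,0],[55,1],[55,2],[59,0],[64,0],[68,1],[68,2],[72,2]]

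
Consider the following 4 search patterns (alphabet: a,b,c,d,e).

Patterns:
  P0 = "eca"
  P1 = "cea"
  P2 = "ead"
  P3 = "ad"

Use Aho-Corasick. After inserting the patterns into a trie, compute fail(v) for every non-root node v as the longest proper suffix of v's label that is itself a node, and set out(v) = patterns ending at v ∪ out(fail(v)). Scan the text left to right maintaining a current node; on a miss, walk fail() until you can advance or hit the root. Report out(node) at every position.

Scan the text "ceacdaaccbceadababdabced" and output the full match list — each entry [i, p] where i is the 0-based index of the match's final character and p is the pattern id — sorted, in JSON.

Build:
Trie (insert patterns):
  n0 'ε': a→9 c→4 e→1
  n1 'e': a→7 c→2
  n2 'ec': a→3
  n3 'eca': ·  ←P0
  n4 'c': e→5
  n5 'ce': a→6
  n6 'cea': ·  ←P1
  n7 'ea': d→8
  n8 'ead': ·  ←P2
  n9 'a': d→10
  n10 'ad': ·  ←P3

BFS fail/out derivation:
  n1('e'): parent n0 fail=0; on 'e' 0 → fail=0;  out ∅∪∅=∅
  n4('c'): parent n0 fail=0; on 'c' 0 → fail=0;  out ∅∪∅=∅
  n9('a'): parent n0 fail=0; on 'a' 0 → fail=0;  out ∅∪∅=∅
  n2('ec'): parent n1 fail=0; on 'c' 0 → fail=4;  out ∅∪∅=∅
  n5('ce'): parent n4 fail=0; on 'e' 0 → fail=1;  out ∅∪∅=∅
  n7('ea'): parent n1 fail=0; on 'a' 0 → fail=9;  out ∅∪∅=∅
  n10('ad'): parent n9 fail=0; on 'd' 0 → fail=0;  out {3}∪∅={3}
  n3('eca'): parent n2 fail=4; on 'a' 4→0 → fail=9;  out {0}∪∅={0}
  n6('cea'): parent n5 fail=1; on 'a' 1 → fail=7;  out {1}∪∅={1}
  n8('ead'): parent n7 fail=9; on 'd' 9 → fail=10;  out {2}∪{3}={2,3}

Run:
pos 0 'c': at 4
pos 1 'e': at 5
pos 2 'a': at 6  emit P1@[0:2]
pos 3 'c': at 4 (via fail)
pos 4 'd': at 0 (via fail)
pos 5 'a': at 9
pos 6 'a': at 9 (via fail)
pos 7 'c': at 4 (via fail)
pos 8 'c': at 4 (via fail)
pos 9 'b': at 0 (via fail)
pos 10 'c': at 4
pos 11 'e': at 5
pos 12 'a': at 6  emit P1@[10:12]
pos 13 'd': at 8 (via fail)  emit P2@[11:13],P3@[12:13]
pos 14 'a': at 9 (via fail)
pos 15 'b': at 0 (via fail)
pos 16 'a': at 9
pos 17 'b': at 0 (via fail)
pos 18 'd': at 0
pos 19 'a': at 9
pos 20 'b': at 0 (via fail)
pos 21 'c': at 4
pos 22 'e': at 5
pos 23 'd': at 0 (via fail)

Matches: [[2,1],[12,1],[13,2],[13,3]]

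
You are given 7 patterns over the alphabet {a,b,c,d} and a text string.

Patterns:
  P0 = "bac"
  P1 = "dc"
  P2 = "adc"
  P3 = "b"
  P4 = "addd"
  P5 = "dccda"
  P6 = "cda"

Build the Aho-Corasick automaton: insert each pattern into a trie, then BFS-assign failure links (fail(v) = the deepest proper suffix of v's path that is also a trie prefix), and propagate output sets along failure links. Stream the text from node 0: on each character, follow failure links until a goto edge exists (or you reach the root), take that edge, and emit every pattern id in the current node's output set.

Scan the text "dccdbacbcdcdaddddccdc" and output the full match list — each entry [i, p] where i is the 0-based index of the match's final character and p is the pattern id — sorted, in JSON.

Build automaton:
Trie nodes:
  n0 'ε': a→6 b→1 c→14 d→4
  n1 'b': a→2  ←P3
  n2 'ba': c→3
  n3 'bac': ·  ←P0
  n4 'd': c→5
  n5 'dc': c→11  ←P1
  n6 'a': d→7
  n7 'ad': c→8 d→9
  n8 'adc': ·  ←P2
  n9 'add': d→10
  n10 'addd': ·  ←P4
  n11 'dcc': d→12
  n12 'dccd': a→13
  n13 'dccda': ·  ←P5
  n14 'c': d→15
  n15 'cd': a→16
  n16 'cda': ·  ←P6

BFS fail/out derivation:
  n1('b'): parent n0 fail=0; on 'b' 0 → fail=0;  out {3}∪∅={3}
  n4('d'): parent n0 fail=0; on 'd' 0 → fail=0;  out ∅∪∅=∅
  n6('a'): parent n0 fail=0; on 'a' 0 → fail=0;  out ∅∪∅=∅
  n14('c'): parent n0 fail=0; on 'c' 0 → fail=0;  out ∅∪∅=∅
  n2('ba'): parent n1 fail=0; on 'a' 0 → fail=6;  out ∅∪∅=∅
  n5('dc'): parent n4 fail=0; on 'c' 0 → fail=14;  out {1}∪∅={1}
  n7('ad'): parent n6 fail=0; on 'd' 0 → fail=4;  out ∅∪∅=∅
  n15('cd'): parent n14 fail=0; on 'd' 0 → fail=4;  out ∅∪∅=∅
  n3('bac'): parent n2 fail=6; on 'c' 6→0 → fail=14;  out {0}∪∅={0}
  n8('adc'): parent n7 fail=4; on 'c' 4 → fail=5;  out {2}∪{1}={1,2}
  n9('add'): parent n7 fail=4; on 'd' 4→0 → fail=4;  out ∅∪∅=∅
  n11('dcc'): parent n5 fail=14; on 'c' 14→0 → fail=14;  out ∅∪∅=∅
  n16('cda'): parent n15 fail=4; on 'a' 4→0 → fail=6;  out {6}∪∅={6}
  n10('addd'): parent n9 fail=4; on 'd' 4→0 → fail=4;  out {4}∪∅={4}
  n12('dccd'): parent n11 fail=14; on 'd' 14 → fail=15;  out ∅∪∅=∅
  n13('dccda'): parent n12 fail=15; on 'a' 15 → fail=16;  out {5}∪{6}={5,6}

Run:
i=0 'd': node 0→4
i=1 'c': node 4→5  → match P1@[0:1]
i=2 'c': node 5→11
i=3 'd': node 11→12
i=4 'b': node 12→1 ·f  → match P3@[4:4]
i=5 'a': node 1→2
i=6 'c': node 2→3  → match P0@[4:6]
i=7 'b': node 3→1 ·f  → match P3@[7:7]
i=8 'c': node 1→14 ·f
i=9 'd': node 14→15
i=10 'c': node 15→5 ·f  → match P1@[9:10]
i=11 'd': node 5→15 ·f
i=12 'a': node 15→16  → match P6@[10:12]
i=13 'd': node 16→7 ·f
i=14 'd': node 7→9
i=15 'd': node 9→10  → match P4@[12:15]
i=16 'd': node 10→4 ·f
i=17 'c': node 4→5  → match P1@[16:17]
i=18 'c': node 5→11
i=19 'd': node 11→12
i=20 'c': node 12→5 ·f  → match P1@[19:20]

Result: [[1,1],[4,3],[6,0],[7,3],[10,1],[12,6],[15,4],[17,1],[20,1]]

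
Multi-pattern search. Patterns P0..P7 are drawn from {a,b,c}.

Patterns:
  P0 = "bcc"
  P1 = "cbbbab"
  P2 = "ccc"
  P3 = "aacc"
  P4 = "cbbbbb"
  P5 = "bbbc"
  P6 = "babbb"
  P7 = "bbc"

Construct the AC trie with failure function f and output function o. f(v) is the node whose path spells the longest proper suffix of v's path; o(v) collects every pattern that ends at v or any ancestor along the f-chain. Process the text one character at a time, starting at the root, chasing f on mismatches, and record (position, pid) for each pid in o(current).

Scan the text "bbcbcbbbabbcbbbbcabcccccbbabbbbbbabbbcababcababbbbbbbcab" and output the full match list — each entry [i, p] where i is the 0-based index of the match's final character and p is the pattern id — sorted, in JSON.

Build:
Trie nodes:
  0='ε' goto a→12 b→1 c→4
  1='b' goto a→21 b→18 c→2
  2='bc' goto c→3
  3='bcc' goto ·  ←P0
  4='c' goto b→5 c→10
  5='cb' goto b→6
  6='cbb' goto b→7
  7='cbbb' goto a→8 b→16
  8='cbbba' goto b→9
  9='cbbbab' goto ·  ←P1
  10='cc' goto c→11
  11='ccc' goto ·  ←P2
  12='a' goto a→13
  13='aa' goto c→14
  14='aac' goto c→15
  15='aacc' goto ·  ←P3
  16='cbbbb' goto b→17
  17='cbbbbb' goto ·  ←P4
  18='bb' goto b→19 c→25
  19='bbb' goto c→20
  20='bbbc' goto ·  ←P5
  21='ba' goto b→22
  22='bab' goto b→23
  23='babb' goto b→24
  24='babbb' goto ·  ←P6
  25='bbc' goto ·  ←P7

BFS fail/out derivation:
  fail(1) 'b': from fail(0)=0 chase 'b': 0 ⇒ 0;  out=∅∪out(0)=∅
  fail(4) 'c': from fail(0)=0 chase 'c': 0 ⇒ 0;  out=∅∪out(0)=∅
  fail(12) 'a': from fail(0)=0 chase 'a': 0 ⇒ 0;  out=∅∪out(0)=∅
  fail(2) 'bc': from fail(1)=0 chase 'c': 0 ⇒ 4;  out=∅∪out(4)=∅
  fail(5) 'cb': from fail(4)=0 chase 'b': 0 ⇒ 1;  out=∅∪out(1)=∅
  fail(10) 'cc': from fail(4)=0 chase 'c': 0 ⇒ 4;  out=∅∪out(4)=∅
  fail(13) 'aa': from fail(12)=0 chase 'a': 0 ⇒ 12;  out=∅∪out(12)=∅
  fail(18) 'bb': from fail(1)=0 chase 'b': 0 ⇒ 1;  out=∅∪out(1)=∅
  fail(21) 'ba': from fail(1)=0 chase 'a': 0 ⇒ 12;  out=∅∪out(12)=∅
  fail(3) 'bcc': from fail(2)=4 chase 'c': 4 ⇒ 10;  out={0}∪out(10)={0}
  fail(6) 'cbb': from fail(5)=1 chase 'b': 1 ⇒ 18;  out=∅∪out(18)=∅
  fail(11) 'ccc': from fail(10)=4 chase 'c': 4 ⇒ 10;  out={2}∪out(10)={2}
  fail(14) 'aac': from fail(13)=12 chase 'c': 12→0 ⇒ 4;  out=∅∪out(4)=∅
  fail(19) 'bbb': from fail(18)=1 chase 'b': 1 ⇒ 18;  out=∅∪out(18)=∅
  fail(22) 'bab': from fail(21)=12 chase 'b': 12→0 ⇒ 1;  out=∅∪out(1)=∅
  fail(25) 'bbc': from fail(18)=1 chase 'c': 1 ⇒ 2;  out={7}∪out(2)={7}
  fail(7) 'cbbb': from fail(6)=18 chase 'b': 18 ⇒ 19;  out=∅∪out(19)=∅
  fail(15) 'aacc': from fail(14)=4 chase 'c': 4 ⇒ 10;  out={3}∪out(10)={3}
  fail(20) 'bbbc': from fail(19)=18 chase 'c': 18 ⇒ 25;  out={5}∪out(25)={5,7}
  fail(23) 'babb': from fail(22)=1 chase 'b': 1 ⇒ 18;  out=∅∪out(18)=∅
  fail(8) 'cbbba': from fail(7)=19 chase 'a': 19→18→1 ⇒ 21;  out=∅∪out(21)=∅
  fail(16) 'cbbbb': from fail(7)=19 chase 'b': 19→18 ⇒ 19;  out=∅∪out(19)=∅
  fail(24) 'babbb': from fail(23)=18 chase 'b': 18 ⇒ 19;  out={6}∪out(19)={6}
  fail(9) 'cbbbab': from fail(8)=21 chase 'b': 21 ⇒ 22;  out={1}∪out(22)={1}
  fail(17) 'cbbbbb': from fail(16)=19 chase 'b': 19→18 ⇒ 19;  out={4}∪out(19)={4}

Text stream:
[0] read 'b'  n0⇒n1
[1] read 'b'  n1⇒n18
[2] read 'c'  n18⇒n25  emit P7@[0:2]
[3] read 'b'  n25⇒n5 (fail-walked)
[4] read 'c'  n5⇒n2 (fail-walked)
[5] read 'b'  n2⇒n5 (fail-walked)
[6] read 'b'  n5⇒n6
[7] read 'b'  n6⇒n7
[8] read 'a'  n7⇒n8
[9] read 'b'  n8⇒n9  emit P1@[4:9]
[10] read 'b'  n9⇒n23 (fail-walked)
[11] read 'c'  n23⇒n25 (fail-walked)  emit P7@[9:11]
[12] read 'b'  n25⇒n5 (fail-walked)
[13] read 'b'  n5⇒n6
[14] read 'b'  n6⇒n7
[15] read 'b'  n7⇒n16
[16] read 'c'  n16⇒n20 (fail-walked)  emit P5@[13:16],P7@[14:16]
[17] read 'a'  n20⇒n12 (fail-walked)
[18] read 'b'  n12⇒n1 (fail-walked)
[19] read 'c'  n1⇒n2
[20] read 'c'  n2⇒n3  emit P0@[18:20]
[21] read 'c'  n3⇒n11 (fail-walked)  emit P2@[19:21]
[22] read 'c'  n11⇒n11 (fail-walked)  emit P2@[20:22]
[23] read 'c'  n11⇒n11 (fail-walked)  emit P2@[21:23]
[24] read 'b'  n11⇒n5 (fail-walked)
[25] read 'b'  n5⇒n6
[26] read 'a'  n6⇒n21 (fail-walked)
[27] read 'b'  n21⇒n22
[28] read 'b'  n22⇒n23
[29] read 'b'  n23⇒n24  emit P6@[25:29]
[30] read 'b'  n24⇒n19 (fail-walked)
[31] read 'b'  n19⇒n19 (fail-walked)
[32] read 'b'  n19⇒n19 (fail-walked)
[33] read 'a'  n19⇒n21 (fail-walked)
[34] read 'b'  n21⇒n22
[35] read 'b'  n22⇒n23
[36] read 'b'  n23⇒n24  emit P6@[32:36]
[37] read 'c'  n24⇒n20 (fail-walked)  emit P5@[34:37],P7@[35:37]
[38] read 'a'  n20⇒n12 (fail-walked)
[39] read 'b'  n12⇒n1 (fail-walked)
[40] read 'a'  n1⇒n21
[41] read 'b'  n21⇒n22
[42] read 'c'  n22⇒n2 (fail-walked)
[43] read 'a'  n2⇒n12 (fail-walked)
[44] read 'b'  n12⇒n1 (fail-walked)
[45] read 'a'  n1⇒n21
[46] read 'b'  n21⇒n22
[47] read 'b'  n22⇒n23
[48] read 'b'  n23⇒n24  emit P6@[44:48]
[49] read 'b'  n24⇒n19 (fail-walked)
[50] read 'b'  n19⇒n19 (fail-walked)
[51] read 'b'  n19⇒n19 (fail-walked)
[52] read 'b'  n19⇒n19 (fail-walked)
[53] read 'c'  n19⇒n20  emit P5@[50:53],P7@[51:53]
[54] read 'a'  n20⇒n12 (fail-walked)
[55] read 'b'  n12⇒n1 (fail-walked)

Result: [[2,7],[9,1],[11,7],[16,5],[16,7],[20,0],[21,2],[22,2],[23,2],[29,6],[36,6],[37,5],[37,7],[48,6],[53,5],[53,7]]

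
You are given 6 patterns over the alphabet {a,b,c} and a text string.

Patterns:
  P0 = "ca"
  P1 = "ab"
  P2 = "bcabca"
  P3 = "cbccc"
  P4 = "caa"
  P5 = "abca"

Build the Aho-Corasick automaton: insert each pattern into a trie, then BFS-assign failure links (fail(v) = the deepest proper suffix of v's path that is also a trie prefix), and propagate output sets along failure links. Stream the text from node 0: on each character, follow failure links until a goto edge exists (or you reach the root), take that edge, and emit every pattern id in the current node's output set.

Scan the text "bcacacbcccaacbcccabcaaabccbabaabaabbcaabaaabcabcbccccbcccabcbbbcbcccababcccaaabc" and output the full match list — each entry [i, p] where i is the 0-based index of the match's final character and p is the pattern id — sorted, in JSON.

Build automaton:
Trie (insert patterns):
  0='ε' goto a→3 b→5 c→1
  1='c' goto a→2 b→11
  2='ca' goto a→15  ←P0
  3='a' goto b→4
  4='ab' goto c→16  ←P1
  5='b' goto c→6
  6='bc' goto a→7
  7='bca' goto b→8
  8='bcab' goto c→9
  9='bcabc' goto a→10
  10='bcabca' goto ·  ←P2
  11='cb' goto c→12
  12='cbc' goto c→13
  13='cbcc' goto c→14
  14='cbccc' goto ·  ←P3
  15='caa' goto ·  ←P4
  16='abc' goto a→17
  17='abca' goto ·  ←P5

Failure links (BFS by depth):
  fail(1) 'c': from fail(0)=0 chase 'c': 0 ⇒ 0;  out=∅∪out(0)=∅
  fail(3) 'a': from fail(0)=0 chase 'a': 0 ⇒ 0;  out=∅∪out(0)=∅
  fail(5) 'b': from fail(0)=0 chase 'b': 0 ⇒ 0;  out=∅∪out(0)=∅
  fail(2) 'ca': from fail(1)=0 chase 'a': 0 ⇒ 3;  out={0}∪out(3)={0}
  fail(4) 'ab': from fail(3)=0 chase 'b': 0 ⇒ 5;  out={1}∪out(5)={1}
  fail(6) 'bc': from fail(5)=0 chase 'c': 0 ⇒ 1;  out=∅∪out(1)=∅
  fail(11) 'cb': from fail(1)=0 chase 'b': 0 ⇒ 5;  out=∅∪out(5)=∅
  fail(7) 'bca': from fail(6)=1 chase 'a': 1 ⇒ 2;  out=∅∪out(2)={0}
  fail(12) 'cbc': from fail(11)=5 chase 'c': 5 ⇒ 6;  out=∅∪out(6)=∅
  fail(15) 'caa': from fail(2)=3 chase 'a': 3→0 ⇒ 3;  out={4}∪out(3)={4}
  fail(16) 'abc': from fail(4)=5 chase 'c': 5 ⇒ 6;  out=∅∪out(6)=∅
  fail(8) 'bcab': from fail(7)=2 chase 'b': 2→3 ⇒ 4;  out=∅∪out(4)={1}
  fail(13) 'cbcc': from fail(12)=6 chase 'c': 6→1→0 ⇒ 1;  out=∅∪out(1)=∅
  fail(17) 'abca': from fail(16)=6 chase 'a': 6 ⇒ 7;  out={5}∪out(7)={0,5}
  fail(9) 'bcabc': from fail(8)=4 chase 'c': 4 ⇒ 16;  out=∅∪out(16)=∅
  fail(14) 'cbccc': from fail(13)=1 chase 'c': 1→0 ⇒ 1;  out={3}∪out(1)={3}
  fail(10) 'bcabca': from fail(9)=16 chase 'a': 16 ⇒ 17;  out={2}∪out(17)={0,2,5}

Run:
i=0 'b': node 0→5
i=1 'c': node 5→6
i=2 'a': node 6→7  emit P0@[1:2]
i=3 'c': node 7→1 (fail-walked)
i=4 'a': node 1→2  emit P0@[3:4]
i=5 'c': node 2→1 (fail-walked)
i=6 'b': node 1→11
i=7 'c': node 11→12
i=8 'c': node 12→13
i=9 'c': node 13→14  emit P3@[5:9]
i=10 'a': node 14→2 (fail-walked)  emit P0@[9:10]
i=11 'a': node 2→15  emit P4@[9:11]
i=12 'c': node 15→1 (fail-walked)
i=13 'b': node 1→11
i=14 'c': node 11→12
i=15 'c': node 12→13
i=16 'c': node 13→14  emit P3@[12:16]
i=17 'a': node 14→2 (fail-walked)  emit P0@[16:17]
i=18 'b': node 2→4 (fail-walked)  emit P1@[17:18]
i=19 'c': node 4→16
i=20 'a': node 16→17  emit P0@[19:20],P5@[17:20]
i=21 'a': node 17→15 (fail-walked)  emit P4@[19:21]
i=22 'a': node 15→3 (fail-walked)
i=23 'b': node 3→4  emit P1@[22:23]
i=24 'c': node 4→16
i=25 'c': node 16→1 (fail-walked)
i=26 'b': node 1→11
i=27 'a': node 11→3 (fail-walked)
i=28 'b': node 3→4  emit P1@[27:28]
i=29 'a': node 4→3 (fail-walked)
i=30 'a': node 3→3 (fail-walked)
i=31 'b': node 3→4  emit P1@[30:31]
i=32 'a': node 4→3 (fail-walked)
i=33 'a': node 3→3 (fail-walked)
i=34 'b': node 3→4  emit P1@[33:34]
i=35 'b': node 4→5 (fail-walked)
i=36 'c': node 5→6
i=37 'a': node 6→7  emit P0@[36:37]
i=38 'a': node 7→15 (fail-walked)  emit P4@[36:38]
i=39 'b': node 15→4 (fail-walked)  emit P1@[38:39]
i=40 'a': node 4→3 (fail-walked)
i=41 'a': node 3→3 (fail-walked)
i=42 'a': node 3→3 (fail-walked)
i=43 'b': node 3→4  emit P1@[42:43]
i=44 'c': node 4→16
i=45 'a': node 16→17  emit P0@[44:45],P5@[42:45]
i=46 'b': node 17→8 (fail-walked)  emit P1@[45:46]
i=47 'c': node 8→9
i=48 'b': node 9→11 (fail-walked)
i=49 'c': node 11→12
i=50 'c': node 12→13
i=51 'c': node 13→14  emit P3@[47:51]
i=52 'c': node 14→1 (fail-walked)
i=53 'b': node 1→11
i=54 'c': node 11→12
i=55 'c': node 12→13
i=56 'c': node 13→14  emit P3@[52:56]
i=57 'a': node 14→2 (fail-walked)  emit P0@[56:57]
i=58 'b': node 2→4 (fail-walked)  emit P1@[57:58]
i=59 'c': node 4→16
i=60 'b': node 16→11 (fail-walked)
i=61 'b': node 11→5 (fail-walked)
i=62 'b': node 5→5 (fail-walked)
i=63 'c': node 5→6
i=64 'b': node 6→11 (fail-walked)
i=65 'c': node 11→12
i=66 'c': node 12→13
i=67 'c': node 13→14  emit P3@[63:67]
i=68 'a': node 14→2 (fail-walked)  emit P0@[67:68]
i=69 'b': node 2→4 (fail-walked)  emit P1@[68:69]
i=70 'a': node 4→3 (fail-walked)
i=71 'b': node 3→4  emit P1@[70:71]
i=72 'c': node 4→16
i=73 'c': node 16→1 (fail-walked)
i=74 'c': node 1→1 (fail-walked)
i=75 'a': node 1→2  emit P0@[74:75]
i=76 'a': node 2→15  emit P4@[74:76]
i=77 'a': node 15→3 (fail-walked)
i=78 'b': node 3→4  emit P1@[77:78]
i=79 'c': node 4→16

Result: [[2,0],[4,0],[9,3],[10,0],[11,4],[16,3],[17,0],[18,1],[20,0],[20,5],[21,4],[23,1],[28,1],[31,1],[34,1],[37,0],[38,4],[39,1],[43,1],[45,0],[45,5],[46,1],[51,3],[56,3],[57,0],[58,1],[67,3],[68,0],[69,1],[71,1],[75,0],[76,4],[78,1]]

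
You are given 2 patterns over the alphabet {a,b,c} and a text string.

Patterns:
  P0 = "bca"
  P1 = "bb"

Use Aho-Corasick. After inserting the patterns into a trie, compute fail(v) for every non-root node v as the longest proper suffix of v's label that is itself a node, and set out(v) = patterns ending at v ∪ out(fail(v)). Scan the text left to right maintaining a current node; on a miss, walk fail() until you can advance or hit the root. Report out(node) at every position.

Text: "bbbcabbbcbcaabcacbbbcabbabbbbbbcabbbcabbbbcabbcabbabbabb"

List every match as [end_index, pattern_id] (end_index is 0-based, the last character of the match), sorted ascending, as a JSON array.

Build automaton:
Trie nodes:
  n0 'ε': b→1
  n1 'b': b→4 c→2
  n2 'bc': a→3
  n3 'bca': ·  [P0 ends]
  n4 'bb': ·  [P1 ends]

BFS fail/out derivation:
  fail(1) 'b': from fail(0)=0 chase 'b': 0 ⇒ 0;  out=∅∪out(0)=∅
  fail(2) 'bc': from fail(1)=0 chase 'c': 0 ⇒ 0;  out=∅∪out(0)=∅
  fail(4) 'bb': from fail(1)=0 chase 'b': 0 ⇒ 1;  out={1}∪out(1)={1}
  fail(3) 'bca': from fail(2)=0 chase 'a': 0 ⇒ 0;  out={0}∪out(0)={0}

Run:
pos 0 'b': at 1
pos 1 'b': at 4  emit P1@[0:1]
pos 2 'b': at 4 (via fail)  emit P1@[1:2]
pos 3 'c': at 2 (via fail)
pos 4 'a': at 3  emit P0@[2:4]
pos 5 'b': at 1 (via fail)
pos 6 'b': at 4  emit P1@[5:6]
pos 7 'b': at 4 (via fail)  emit P1@[6:7]
pos 8 'c': at 2 (via fail)
pos 9 'b': at 1 (via fail)
pos 10 'c': at 2
pos 11 'a': at 3  emit P0@[9:11]
pos 12 'a': at 0 (via fail)
pos 13 'b': at 1
pos 14 'c': at 2
pos 15 'a': at 3  emit P0@[13:15]
pos 16 'c': at 0 (via fail)
pos 17 'b': at 1
pos 18 'b': at 4  emit P1@[17:18]
pos 19 'b': at 4 (via fail)  emit P1@[18:19]
pos 20 'c': at 2 (via fail)
pos 21 'a': at 3  emit P0@[19:21]
pos 22 'b': at 1 (via fail)
pos 23 'b': at 4  emit P1@[22:23]
pos 24 'a': at 0 (via fail)
pos 25 'b': at 1
pos 26 'b': at 4  emit P1@[25:26]
pos 27 'b': at 4 (via fail)  emit P1@[26:27]
pos 28 'b': at 4 (via fail)  emit P1@[27:28]
pos 29 'b': at 4 (via fail)  emit P1@[28:29]
pos 30 'b': at 4 (via fail)  emit P1@[29:30]
pos 31 'c': at 2 (via fail)
pos 32 'a': at 3  emit P0@[30:32]
pos 33 'b': at 1 (via fail)
pos 34 'b': at 4  emit P1@[33:34]
pos 35 'b': at 4 (via fail)  emit P1@[34:35]
pos 36 'c': at 2 (via fail)
pos 37 'a': at 3  emit P0@[35:37]
pos 38 'b': at 1 (via fail)
pos 39 'b': at 4  emit P1@[38:39]
pos 40 'b': at 4 (via fail)  emit P1@[39:40]
pos 41 'b': at 4 (via fail)  emit P1@[40:41]
pos 42 'c': at 2 (via fail)
pos 43 'a': at 3  emit P0@[41:43]
pos 44 'b': at 1 (via fail)
pos 45 'b': at 4  emit P1@[44:45]
pos 46 'c': at 2 (via fail)
pos 47 'a': at 3  emit P0@[45:47]
pos 48 'b': at 1 (via fail)
pos 49 'b': at 4  emit P1@[48:49]
pos 50 'a': at 0 (via fail)
pos 51 'b': at 1
pos 52 'b': at 4  emit P1@[51:52]
pos 53 'a': at 0 (via fail)
pos 54 'b': at 1
pos 55 'b': at 4  emit P1@[54:55]

Matches: [[1,1],[2,1],[4,0],[6,1],[7,1],[11,0],[15,0],[18,1],[19,1],[21,0],[23,1],[26,1],[27,1],[28,1],[29,1],[30,1],[32,0],[34,1],[35,1],[37,0],[39,1],[40,1],[41,1],[43,0],[45,1],[47,0],[49,1],[52,1],[55,1]]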